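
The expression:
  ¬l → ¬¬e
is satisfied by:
  {l: True, e: True}
  {l: True, e: False}
  {e: True, l: False}


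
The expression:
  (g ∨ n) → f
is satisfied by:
  {f: True, n: False, g: False}
  {g: True, f: True, n: False}
  {f: True, n: True, g: False}
  {g: True, f: True, n: True}
  {g: False, n: False, f: False}


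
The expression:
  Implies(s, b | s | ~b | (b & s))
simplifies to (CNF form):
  True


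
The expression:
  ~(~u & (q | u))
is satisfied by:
  {u: True, q: False}
  {q: False, u: False}
  {q: True, u: True}


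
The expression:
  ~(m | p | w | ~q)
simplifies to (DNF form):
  q & ~m & ~p & ~w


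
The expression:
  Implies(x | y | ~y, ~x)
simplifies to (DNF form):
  ~x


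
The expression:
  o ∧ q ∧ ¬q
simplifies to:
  False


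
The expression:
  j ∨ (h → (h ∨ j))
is always true.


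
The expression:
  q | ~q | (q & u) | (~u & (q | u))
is always true.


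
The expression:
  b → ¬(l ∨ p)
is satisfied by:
  {l: False, b: False, p: False}
  {p: True, l: False, b: False}
  {l: True, p: False, b: False}
  {p: True, l: True, b: False}
  {b: True, p: False, l: False}


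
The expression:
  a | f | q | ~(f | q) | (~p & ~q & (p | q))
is always true.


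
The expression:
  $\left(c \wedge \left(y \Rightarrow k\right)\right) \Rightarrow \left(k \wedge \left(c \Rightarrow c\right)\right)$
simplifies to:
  $k \vee y \vee \neg c$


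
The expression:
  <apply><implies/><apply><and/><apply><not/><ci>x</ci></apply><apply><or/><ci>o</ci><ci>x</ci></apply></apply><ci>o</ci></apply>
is always true.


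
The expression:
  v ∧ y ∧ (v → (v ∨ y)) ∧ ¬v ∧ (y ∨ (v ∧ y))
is never true.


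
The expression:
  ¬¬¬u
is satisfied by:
  {u: False}


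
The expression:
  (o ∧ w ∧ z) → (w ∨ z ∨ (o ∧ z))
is always true.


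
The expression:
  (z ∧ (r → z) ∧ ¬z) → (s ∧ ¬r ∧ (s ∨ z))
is always true.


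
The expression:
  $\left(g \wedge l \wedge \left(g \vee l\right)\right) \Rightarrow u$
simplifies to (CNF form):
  $u \vee \neg g \vee \neg l$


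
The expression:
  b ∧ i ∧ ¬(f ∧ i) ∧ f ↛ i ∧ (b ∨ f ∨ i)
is never true.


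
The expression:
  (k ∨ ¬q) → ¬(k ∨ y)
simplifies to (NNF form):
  ¬k ∧ (q ∨ ¬y)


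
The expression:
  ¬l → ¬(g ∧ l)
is always true.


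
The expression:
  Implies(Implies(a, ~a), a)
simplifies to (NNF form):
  a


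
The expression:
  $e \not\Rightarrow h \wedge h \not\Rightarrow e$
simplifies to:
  $\text{False}$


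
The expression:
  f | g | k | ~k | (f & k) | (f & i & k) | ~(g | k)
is always true.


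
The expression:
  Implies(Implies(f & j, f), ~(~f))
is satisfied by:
  {f: True}


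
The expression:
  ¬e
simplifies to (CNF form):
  ¬e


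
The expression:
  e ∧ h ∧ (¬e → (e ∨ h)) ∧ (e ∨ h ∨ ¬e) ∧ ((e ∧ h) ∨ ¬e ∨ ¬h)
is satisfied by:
  {h: True, e: True}


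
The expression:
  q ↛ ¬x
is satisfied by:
  {x: True, q: True}


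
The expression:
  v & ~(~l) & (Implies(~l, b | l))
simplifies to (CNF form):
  l & v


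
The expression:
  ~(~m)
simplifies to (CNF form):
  m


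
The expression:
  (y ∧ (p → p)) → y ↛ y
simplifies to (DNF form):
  ¬y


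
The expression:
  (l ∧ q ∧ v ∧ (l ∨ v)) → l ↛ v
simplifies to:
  ¬l ∨ ¬q ∨ ¬v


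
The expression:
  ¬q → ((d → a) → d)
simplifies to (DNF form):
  d ∨ q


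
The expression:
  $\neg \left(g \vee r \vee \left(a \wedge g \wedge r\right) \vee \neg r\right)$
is never true.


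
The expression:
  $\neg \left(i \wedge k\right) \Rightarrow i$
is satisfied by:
  {i: True}


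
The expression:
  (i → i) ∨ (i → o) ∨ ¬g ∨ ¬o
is always true.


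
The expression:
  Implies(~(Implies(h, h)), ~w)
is always true.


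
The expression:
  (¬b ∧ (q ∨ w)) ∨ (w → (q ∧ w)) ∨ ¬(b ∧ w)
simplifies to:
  q ∨ ¬b ∨ ¬w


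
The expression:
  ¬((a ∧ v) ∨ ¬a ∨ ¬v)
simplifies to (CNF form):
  False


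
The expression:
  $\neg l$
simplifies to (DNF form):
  $\neg l$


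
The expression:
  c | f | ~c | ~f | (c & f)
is always true.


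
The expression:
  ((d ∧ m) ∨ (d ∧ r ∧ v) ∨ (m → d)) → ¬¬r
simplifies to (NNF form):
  r ∨ (m ∧ ¬d)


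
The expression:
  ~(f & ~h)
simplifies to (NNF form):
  h | ~f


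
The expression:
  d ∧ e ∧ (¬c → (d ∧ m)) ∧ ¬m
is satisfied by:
  {c: True, e: True, d: True, m: False}


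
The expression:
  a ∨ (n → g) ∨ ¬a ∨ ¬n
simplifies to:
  True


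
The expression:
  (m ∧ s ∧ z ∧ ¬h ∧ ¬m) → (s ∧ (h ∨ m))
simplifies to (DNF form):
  True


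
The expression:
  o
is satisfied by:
  {o: True}


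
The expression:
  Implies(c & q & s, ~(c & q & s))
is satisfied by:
  {s: False, c: False, q: False}
  {q: True, s: False, c: False}
  {c: True, s: False, q: False}
  {q: True, c: True, s: False}
  {s: True, q: False, c: False}
  {q: True, s: True, c: False}
  {c: True, s: True, q: False}


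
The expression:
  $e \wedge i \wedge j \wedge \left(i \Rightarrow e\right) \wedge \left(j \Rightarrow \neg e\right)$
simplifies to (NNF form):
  $\text{False}$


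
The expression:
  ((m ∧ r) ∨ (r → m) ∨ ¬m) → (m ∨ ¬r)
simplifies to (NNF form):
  m ∨ ¬r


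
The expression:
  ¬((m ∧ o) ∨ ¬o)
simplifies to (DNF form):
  o ∧ ¬m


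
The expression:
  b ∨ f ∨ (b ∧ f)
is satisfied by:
  {b: True, f: True}
  {b: True, f: False}
  {f: True, b: False}


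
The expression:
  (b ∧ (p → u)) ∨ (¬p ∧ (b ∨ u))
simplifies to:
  (b ∧ u) ∨ (b ∧ ¬p) ∨ (u ∧ ¬p)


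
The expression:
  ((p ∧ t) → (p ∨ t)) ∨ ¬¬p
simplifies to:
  True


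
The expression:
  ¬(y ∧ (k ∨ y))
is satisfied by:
  {y: False}


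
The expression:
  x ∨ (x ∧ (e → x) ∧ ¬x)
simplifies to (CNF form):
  x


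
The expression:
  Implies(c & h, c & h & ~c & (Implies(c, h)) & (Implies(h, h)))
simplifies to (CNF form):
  ~c | ~h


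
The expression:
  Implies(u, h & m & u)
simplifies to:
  ~u | (h & m)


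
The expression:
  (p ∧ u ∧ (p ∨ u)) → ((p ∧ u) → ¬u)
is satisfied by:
  {p: False, u: False}
  {u: True, p: False}
  {p: True, u: False}


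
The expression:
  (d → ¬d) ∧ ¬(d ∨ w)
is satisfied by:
  {d: False, w: False}


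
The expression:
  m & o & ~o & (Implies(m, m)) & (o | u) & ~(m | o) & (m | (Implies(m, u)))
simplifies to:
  False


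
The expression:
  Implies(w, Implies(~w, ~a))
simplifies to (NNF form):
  True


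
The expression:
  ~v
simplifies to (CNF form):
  ~v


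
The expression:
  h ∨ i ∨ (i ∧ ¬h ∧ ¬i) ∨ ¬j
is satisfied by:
  {i: True, h: True, j: False}
  {i: True, h: False, j: False}
  {h: True, i: False, j: False}
  {i: False, h: False, j: False}
  {i: True, j: True, h: True}
  {i: True, j: True, h: False}
  {j: True, h: True, i: False}


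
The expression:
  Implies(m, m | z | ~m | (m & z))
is always true.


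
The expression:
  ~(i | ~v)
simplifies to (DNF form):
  v & ~i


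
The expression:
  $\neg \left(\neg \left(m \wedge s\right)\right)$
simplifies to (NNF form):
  $m \wedge s$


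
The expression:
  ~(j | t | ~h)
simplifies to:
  h & ~j & ~t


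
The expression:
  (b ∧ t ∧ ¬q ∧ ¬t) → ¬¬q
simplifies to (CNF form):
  True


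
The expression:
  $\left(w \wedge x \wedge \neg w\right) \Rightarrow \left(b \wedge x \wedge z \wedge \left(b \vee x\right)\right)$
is always true.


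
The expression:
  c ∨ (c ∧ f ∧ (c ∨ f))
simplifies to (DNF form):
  c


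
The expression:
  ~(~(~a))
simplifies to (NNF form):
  ~a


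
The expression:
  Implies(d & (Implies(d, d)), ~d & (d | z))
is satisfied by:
  {d: False}


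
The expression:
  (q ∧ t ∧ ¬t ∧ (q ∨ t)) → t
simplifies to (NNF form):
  True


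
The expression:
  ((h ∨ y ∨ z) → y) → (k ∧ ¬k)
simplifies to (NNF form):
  ¬y ∧ (h ∨ z)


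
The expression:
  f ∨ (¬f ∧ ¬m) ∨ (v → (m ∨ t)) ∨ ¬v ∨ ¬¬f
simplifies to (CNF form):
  True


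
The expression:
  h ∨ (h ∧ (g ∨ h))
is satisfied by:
  {h: True}


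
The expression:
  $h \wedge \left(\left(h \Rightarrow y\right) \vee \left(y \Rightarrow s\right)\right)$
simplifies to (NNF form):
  $h$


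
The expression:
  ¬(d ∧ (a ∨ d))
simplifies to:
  ¬d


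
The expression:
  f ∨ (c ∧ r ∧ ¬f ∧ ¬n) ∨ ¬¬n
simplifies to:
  f ∨ n ∨ (c ∧ r)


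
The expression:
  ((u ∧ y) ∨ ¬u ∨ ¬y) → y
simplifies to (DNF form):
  y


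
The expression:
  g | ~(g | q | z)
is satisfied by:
  {g: True, z: False, q: False}
  {q: True, g: True, z: False}
  {g: True, z: True, q: False}
  {q: True, g: True, z: True}
  {q: False, z: False, g: False}


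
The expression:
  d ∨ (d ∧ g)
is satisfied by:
  {d: True}


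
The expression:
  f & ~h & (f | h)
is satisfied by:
  {f: True, h: False}


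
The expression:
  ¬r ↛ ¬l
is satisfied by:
  {l: True, r: False}


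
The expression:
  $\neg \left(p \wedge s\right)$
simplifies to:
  $\neg p \vee \neg s$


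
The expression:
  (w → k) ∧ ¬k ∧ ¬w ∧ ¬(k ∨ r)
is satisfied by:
  {r: False, w: False, k: False}


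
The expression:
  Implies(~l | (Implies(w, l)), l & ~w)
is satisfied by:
  {l: True, w: False}


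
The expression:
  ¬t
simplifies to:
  ¬t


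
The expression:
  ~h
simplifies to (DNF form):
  ~h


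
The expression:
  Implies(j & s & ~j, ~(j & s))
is always true.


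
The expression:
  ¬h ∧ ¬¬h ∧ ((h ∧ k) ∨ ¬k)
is never true.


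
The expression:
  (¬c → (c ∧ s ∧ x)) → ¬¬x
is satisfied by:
  {x: True, c: False}
  {c: False, x: False}
  {c: True, x: True}


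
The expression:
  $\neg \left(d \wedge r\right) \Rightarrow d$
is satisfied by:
  {d: True}


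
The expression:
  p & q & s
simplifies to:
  p & q & s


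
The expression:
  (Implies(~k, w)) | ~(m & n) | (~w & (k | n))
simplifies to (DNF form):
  True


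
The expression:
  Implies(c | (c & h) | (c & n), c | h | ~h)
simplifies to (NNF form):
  True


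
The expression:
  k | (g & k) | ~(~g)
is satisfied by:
  {k: True, g: True}
  {k: True, g: False}
  {g: True, k: False}


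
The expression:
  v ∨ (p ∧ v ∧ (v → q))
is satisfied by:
  {v: True}


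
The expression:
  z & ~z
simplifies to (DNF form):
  False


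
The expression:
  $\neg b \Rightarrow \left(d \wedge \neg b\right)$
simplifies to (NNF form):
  $b \vee d$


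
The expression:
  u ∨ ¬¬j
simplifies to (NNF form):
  j ∨ u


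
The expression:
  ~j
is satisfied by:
  {j: False}


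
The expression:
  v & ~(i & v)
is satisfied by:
  {v: True, i: False}


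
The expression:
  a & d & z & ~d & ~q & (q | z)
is never true.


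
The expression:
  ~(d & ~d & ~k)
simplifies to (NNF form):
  True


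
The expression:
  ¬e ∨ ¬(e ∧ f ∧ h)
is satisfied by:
  {h: False, e: False, f: False}
  {f: True, h: False, e: False}
  {e: True, h: False, f: False}
  {f: True, e: True, h: False}
  {h: True, f: False, e: False}
  {f: True, h: True, e: False}
  {e: True, h: True, f: False}


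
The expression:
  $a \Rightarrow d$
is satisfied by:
  {d: True, a: False}
  {a: False, d: False}
  {a: True, d: True}


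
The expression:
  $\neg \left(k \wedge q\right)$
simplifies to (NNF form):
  $\neg k \vee \neg q$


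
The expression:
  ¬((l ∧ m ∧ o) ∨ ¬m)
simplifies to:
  m ∧ (¬l ∨ ¬o)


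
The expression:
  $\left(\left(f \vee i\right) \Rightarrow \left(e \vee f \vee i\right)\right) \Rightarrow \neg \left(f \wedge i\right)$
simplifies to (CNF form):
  $\neg f \vee \neg i$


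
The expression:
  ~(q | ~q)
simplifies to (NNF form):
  False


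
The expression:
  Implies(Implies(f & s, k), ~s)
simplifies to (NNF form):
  ~s | (f & ~k)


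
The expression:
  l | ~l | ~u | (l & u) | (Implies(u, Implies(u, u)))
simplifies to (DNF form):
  True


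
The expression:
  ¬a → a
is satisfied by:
  {a: True}


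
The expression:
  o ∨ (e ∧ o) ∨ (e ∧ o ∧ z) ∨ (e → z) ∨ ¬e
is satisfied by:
  {o: True, z: True, e: False}
  {o: True, e: False, z: False}
  {z: True, e: False, o: False}
  {z: False, e: False, o: False}
  {o: True, z: True, e: True}
  {o: True, e: True, z: False}
  {z: True, e: True, o: False}


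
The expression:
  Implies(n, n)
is always true.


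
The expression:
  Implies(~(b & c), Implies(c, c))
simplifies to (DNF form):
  True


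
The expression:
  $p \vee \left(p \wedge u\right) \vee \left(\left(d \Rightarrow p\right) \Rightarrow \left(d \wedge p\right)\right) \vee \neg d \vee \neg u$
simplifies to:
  $\text{True}$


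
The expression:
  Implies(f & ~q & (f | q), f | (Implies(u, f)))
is always true.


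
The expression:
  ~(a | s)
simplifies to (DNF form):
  ~a & ~s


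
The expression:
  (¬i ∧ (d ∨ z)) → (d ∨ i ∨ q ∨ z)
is always true.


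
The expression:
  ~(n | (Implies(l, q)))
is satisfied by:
  {l: True, q: False, n: False}


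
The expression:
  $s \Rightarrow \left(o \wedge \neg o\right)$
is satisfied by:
  {s: False}


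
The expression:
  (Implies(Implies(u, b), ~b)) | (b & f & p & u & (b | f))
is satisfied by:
  {u: True, p: True, f: True, b: False}
  {u: True, p: True, f: False, b: False}
  {u: True, f: True, p: False, b: False}
  {u: True, f: False, p: False, b: False}
  {p: True, f: True, u: False, b: False}
  {p: True, f: False, u: False, b: False}
  {f: True, u: False, p: False, b: False}
  {f: False, u: False, p: False, b: False}
  {b: True, u: True, p: True, f: True}


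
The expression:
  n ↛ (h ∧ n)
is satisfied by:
  {n: True, h: False}


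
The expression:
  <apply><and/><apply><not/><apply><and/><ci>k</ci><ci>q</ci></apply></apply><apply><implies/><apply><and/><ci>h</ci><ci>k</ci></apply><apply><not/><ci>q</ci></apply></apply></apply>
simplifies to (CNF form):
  <apply><or/><apply><not/><ci>k</ci></apply><apply><not/><ci>q</ci></apply></apply>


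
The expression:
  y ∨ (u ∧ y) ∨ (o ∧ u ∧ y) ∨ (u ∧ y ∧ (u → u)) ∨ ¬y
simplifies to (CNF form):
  True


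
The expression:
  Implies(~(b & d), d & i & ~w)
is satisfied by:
  {i: True, b: True, d: True, w: False}
  {b: True, d: True, w: False, i: False}
  {i: True, b: True, w: True, d: True}
  {b: True, w: True, d: True, i: False}
  {i: True, d: True, w: False, b: False}


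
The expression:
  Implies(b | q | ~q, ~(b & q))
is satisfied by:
  {q: False, b: False}
  {b: True, q: False}
  {q: True, b: False}


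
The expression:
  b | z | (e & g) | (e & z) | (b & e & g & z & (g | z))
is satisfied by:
  {b: True, z: True, g: True, e: True}
  {b: True, z: True, g: True, e: False}
  {b: True, z: True, e: True, g: False}
  {b: True, z: True, e: False, g: False}
  {b: True, g: True, e: True, z: False}
  {b: True, g: True, e: False, z: False}
  {b: True, g: False, e: True, z: False}
  {b: True, g: False, e: False, z: False}
  {z: True, g: True, e: True, b: False}
  {z: True, g: True, e: False, b: False}
  {z: True, e: True, g: False, b: False}
  {z: True, e: False, g: False, b: False}
  {g: True, e: True, z: False, b: False}


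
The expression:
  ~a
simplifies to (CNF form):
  ~a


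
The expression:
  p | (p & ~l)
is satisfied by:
  {p: True}


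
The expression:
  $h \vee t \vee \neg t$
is always true.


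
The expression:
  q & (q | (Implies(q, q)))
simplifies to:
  q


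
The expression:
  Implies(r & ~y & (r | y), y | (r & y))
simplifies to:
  y | ~r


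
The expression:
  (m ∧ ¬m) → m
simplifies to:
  True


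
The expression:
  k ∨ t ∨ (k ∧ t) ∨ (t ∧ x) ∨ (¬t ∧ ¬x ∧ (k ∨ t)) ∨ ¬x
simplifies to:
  k ∨ t ∨ ¬x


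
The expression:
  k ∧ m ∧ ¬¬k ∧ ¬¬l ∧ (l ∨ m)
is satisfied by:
  {k: True, m: True, l: True}


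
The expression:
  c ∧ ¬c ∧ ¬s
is never true.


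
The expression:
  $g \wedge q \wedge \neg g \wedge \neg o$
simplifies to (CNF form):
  $\text{False}$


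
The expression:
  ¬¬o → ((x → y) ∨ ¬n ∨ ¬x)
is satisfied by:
  {y: True, x: False, o: False, n: False}
  {y: False, x: False, o: False, n: False}
  {y: True, n: True, x: False, o: False}
  {n: True, y: False, x: False, o: False}
  {y: True, o: True, n: False, x: False}
  {o: True, n: False, x: False, y: False}
  {y: True, n: True, o: True, x: False}
  {n: True, o: True, y: False, x: False}
  {y: True, x: True, n: False, o: False}
  {x: True, n: False, o: False, y: False}
  {y: True, n: True, x: True, o: False}
  {n: True, x: True, y: False, o: False}
  {y: True, o: True, x: True, n: False}
  {o: True, x: True, n: False, y: False}
  {y: True, n: True, o: True, x: True}


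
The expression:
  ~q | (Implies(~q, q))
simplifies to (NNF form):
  True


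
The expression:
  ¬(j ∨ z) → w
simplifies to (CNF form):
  j ∨ w ∨ z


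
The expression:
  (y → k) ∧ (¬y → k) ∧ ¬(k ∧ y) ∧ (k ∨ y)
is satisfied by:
  {k: True, y: False}


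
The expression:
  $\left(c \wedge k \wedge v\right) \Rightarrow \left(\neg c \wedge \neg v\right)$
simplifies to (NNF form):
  $\neg c \vee \neg k \vee \neg v$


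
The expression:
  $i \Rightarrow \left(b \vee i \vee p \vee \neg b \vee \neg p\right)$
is always true.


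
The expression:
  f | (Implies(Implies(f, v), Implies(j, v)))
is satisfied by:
  {v: True, f: True, j: False}
  {v: True, f: False, j: False}
  {f: True, v: False, j: False}
  {v: False, f: False, j: False}
  {j: True, v: True, f: True}
  {j: True, v: True, f: False}
  {j: True, f: True, v: False}


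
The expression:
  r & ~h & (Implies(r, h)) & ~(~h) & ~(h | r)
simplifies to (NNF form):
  False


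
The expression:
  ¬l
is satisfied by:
  {l: False}


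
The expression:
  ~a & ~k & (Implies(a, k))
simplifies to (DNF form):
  ~a & ~k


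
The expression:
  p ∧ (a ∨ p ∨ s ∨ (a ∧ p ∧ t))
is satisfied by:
  {p: True}


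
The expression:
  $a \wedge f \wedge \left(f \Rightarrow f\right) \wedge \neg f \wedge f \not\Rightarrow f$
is never true.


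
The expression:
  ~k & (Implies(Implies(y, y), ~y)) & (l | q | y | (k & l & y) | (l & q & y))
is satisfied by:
  {q: True, l: True, y: False, k: False}
  {q: True, y: False, k: False, l: False}
  {l: True, y: False, k: False, q: False}


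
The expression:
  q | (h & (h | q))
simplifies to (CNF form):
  h | q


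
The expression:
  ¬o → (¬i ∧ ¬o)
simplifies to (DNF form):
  o ∨ ¬i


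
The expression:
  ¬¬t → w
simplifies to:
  w ∨ ¬t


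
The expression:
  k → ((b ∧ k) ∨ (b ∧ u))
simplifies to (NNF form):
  b ∨ ¬k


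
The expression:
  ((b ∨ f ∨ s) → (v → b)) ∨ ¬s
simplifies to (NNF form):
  b ∨ ¬s ∨ ¬v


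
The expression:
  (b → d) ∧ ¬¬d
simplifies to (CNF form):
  d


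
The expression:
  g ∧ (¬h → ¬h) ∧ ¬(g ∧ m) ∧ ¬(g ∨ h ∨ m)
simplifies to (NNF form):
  False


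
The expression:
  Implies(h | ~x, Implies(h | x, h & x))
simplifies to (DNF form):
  x | ~h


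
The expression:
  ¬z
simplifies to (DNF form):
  ¬z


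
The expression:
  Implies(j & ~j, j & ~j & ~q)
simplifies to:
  True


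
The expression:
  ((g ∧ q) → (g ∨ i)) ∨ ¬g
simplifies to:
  True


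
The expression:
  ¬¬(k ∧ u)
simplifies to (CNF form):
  k ∧ u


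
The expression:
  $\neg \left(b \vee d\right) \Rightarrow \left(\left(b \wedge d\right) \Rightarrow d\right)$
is always true.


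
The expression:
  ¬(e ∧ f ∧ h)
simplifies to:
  ¬e ∨ ¬f ∨ ¬h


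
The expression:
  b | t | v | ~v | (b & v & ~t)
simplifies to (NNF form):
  True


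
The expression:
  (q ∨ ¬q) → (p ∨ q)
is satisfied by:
  {q: True, p: True}
  {q: True, p: False}
  {p: True, q: False}


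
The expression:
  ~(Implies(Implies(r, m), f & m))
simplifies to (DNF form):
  (m & ~f) | (~m & ~r)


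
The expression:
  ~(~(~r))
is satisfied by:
  {r: False}


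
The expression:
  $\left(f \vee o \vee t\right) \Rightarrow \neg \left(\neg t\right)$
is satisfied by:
  {t: True, f: False, o: False}
  {t: True, o: True, f: False}
  {t: True, f: True, o: False}
  {t: True, o: True, f: True}
  {o: False, f: False, t: False}


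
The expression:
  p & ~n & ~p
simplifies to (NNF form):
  False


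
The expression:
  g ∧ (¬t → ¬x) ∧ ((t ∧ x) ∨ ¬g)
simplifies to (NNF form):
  g ∧ t ∧ x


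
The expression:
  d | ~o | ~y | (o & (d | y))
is always true.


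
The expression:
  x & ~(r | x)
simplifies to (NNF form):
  False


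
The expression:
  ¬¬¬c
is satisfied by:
  {c: False}


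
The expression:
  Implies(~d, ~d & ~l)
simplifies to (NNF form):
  d | ~l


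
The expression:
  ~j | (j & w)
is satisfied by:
  {w: True, j: False}
  {j: False, w: False}
  {j: True, w: True}


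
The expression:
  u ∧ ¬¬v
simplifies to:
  u ∧ v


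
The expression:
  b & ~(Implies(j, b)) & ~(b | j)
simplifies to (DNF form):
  False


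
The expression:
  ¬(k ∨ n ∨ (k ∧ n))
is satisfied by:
  {n: False, k: False}


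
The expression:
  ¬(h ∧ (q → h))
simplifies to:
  ¬h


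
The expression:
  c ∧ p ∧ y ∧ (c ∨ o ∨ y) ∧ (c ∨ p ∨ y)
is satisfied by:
  {c: True, p: True, y: True}


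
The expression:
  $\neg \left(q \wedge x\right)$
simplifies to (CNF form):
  $\neg q \vee \neg x$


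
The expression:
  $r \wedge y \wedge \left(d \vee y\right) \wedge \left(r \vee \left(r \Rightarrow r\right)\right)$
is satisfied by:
  {r: True, y: True}


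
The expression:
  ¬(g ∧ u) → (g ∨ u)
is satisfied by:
  {g: True, u: True}
  {g: True, u: False}
  {u: True, g: False}


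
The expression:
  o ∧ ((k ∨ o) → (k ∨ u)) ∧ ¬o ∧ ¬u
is never true.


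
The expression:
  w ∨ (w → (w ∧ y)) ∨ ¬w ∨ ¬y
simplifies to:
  True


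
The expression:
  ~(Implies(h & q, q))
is never true.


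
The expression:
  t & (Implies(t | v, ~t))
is never true.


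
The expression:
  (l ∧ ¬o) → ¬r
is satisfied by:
  {o: True, l: False, r: False}
  {l: False, r: False, o: False}
  {r: True, o: True, l: False}
  {r: True, l: False, o: False}
  {o: True, l: True, r: False}
  {l: True, o: False, r: False}
  {r: True, l: True, o: True}


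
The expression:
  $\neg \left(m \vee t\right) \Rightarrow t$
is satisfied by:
  {t: True, m: True}
  {t: True, m: False}
  {m: True, t: False}


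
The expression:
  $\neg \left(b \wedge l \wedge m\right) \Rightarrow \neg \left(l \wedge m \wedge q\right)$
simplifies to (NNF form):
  $b \vee \neg l \vee \neg m \vee \neg q$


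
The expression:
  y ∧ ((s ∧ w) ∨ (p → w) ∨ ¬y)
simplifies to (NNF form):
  y ∧ (w ∨ ¬p)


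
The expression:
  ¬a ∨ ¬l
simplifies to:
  ¬a ∨ ¬l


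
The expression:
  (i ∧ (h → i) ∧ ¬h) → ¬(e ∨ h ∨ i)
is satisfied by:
  {h: True, i: False}
  {i: False, h: False}
  {i: True, h: True}


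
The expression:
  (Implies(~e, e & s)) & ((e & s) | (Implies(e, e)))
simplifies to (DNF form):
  e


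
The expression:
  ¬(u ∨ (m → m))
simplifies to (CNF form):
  False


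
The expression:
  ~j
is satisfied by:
  {j: False}


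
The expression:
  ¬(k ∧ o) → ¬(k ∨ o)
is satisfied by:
  {k: False, o: False}
  {o: True, k: True}


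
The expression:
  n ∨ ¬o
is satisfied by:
  {n: True, o: False}
  {o: False, n: False}
  {o: True, n: True}


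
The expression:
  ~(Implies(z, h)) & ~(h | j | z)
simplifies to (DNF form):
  False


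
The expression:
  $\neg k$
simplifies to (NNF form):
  $\neg k$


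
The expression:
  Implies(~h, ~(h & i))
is always true.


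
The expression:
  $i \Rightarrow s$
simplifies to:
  $s \vee \neg i$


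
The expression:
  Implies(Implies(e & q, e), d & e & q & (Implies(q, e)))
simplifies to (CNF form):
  d & e & q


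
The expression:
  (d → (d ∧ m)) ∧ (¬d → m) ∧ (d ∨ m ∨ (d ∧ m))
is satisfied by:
  {m: True}


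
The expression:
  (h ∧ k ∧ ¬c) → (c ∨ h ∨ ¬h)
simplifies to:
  True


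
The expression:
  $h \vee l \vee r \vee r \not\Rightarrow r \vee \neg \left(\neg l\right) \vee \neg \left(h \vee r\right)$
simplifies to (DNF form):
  $\text{True}$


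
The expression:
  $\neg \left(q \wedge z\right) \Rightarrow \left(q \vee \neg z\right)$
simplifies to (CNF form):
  $q \vee \neg z$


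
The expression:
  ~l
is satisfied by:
  {l: False}


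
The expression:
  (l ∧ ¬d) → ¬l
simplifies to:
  d ∨ ¬l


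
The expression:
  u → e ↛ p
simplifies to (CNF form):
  (e ∨ ¬u) ∧ (¬p ∨ ¬u)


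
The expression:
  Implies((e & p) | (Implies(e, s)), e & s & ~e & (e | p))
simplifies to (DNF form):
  e & ~p & ~s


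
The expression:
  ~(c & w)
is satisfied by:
  {w: False, c: False}
  {c: True, w: False}
  {w: True, c: False}


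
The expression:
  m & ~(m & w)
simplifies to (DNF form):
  m & ~w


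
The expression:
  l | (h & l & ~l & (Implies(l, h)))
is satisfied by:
  {l: True}


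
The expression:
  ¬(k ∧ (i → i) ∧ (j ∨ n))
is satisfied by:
  {j: False, k: False, n: False}
  {n: True, j: False, k: False}
  {j: True, n: False, k: False}
  {n: True, j: True, k: False}
  {k: True, n: False, j: False}


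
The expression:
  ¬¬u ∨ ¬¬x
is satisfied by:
  {x: True, u: True}
  {x: True, u: False}
  {u: True, x: False}


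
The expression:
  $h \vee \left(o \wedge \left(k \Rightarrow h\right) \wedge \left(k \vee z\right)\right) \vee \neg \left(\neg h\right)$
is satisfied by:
  {h: True, z: True, o: True, k: False}
  {h: True, z: True, o: False, k: False}
  {h: True, o: True, z: False, k: False}
  {h: True, o: False, z: False, k: False}
  {h: True, k: True, z: True, o: True}
  {h: True, k: True, z: True, o: False}
  {h: True, k: True, z: False, o: True}
  {h: True, k: True, z: False, o: False}
  {z: True, o: True, h: False, k: False}


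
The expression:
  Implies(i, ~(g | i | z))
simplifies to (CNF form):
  ~i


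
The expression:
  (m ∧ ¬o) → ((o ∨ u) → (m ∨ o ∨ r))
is always true.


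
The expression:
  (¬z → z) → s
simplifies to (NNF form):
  s ∨ ¬z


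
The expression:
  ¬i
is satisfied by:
  {i: False}


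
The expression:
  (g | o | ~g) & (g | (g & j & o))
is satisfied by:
  {g: True}


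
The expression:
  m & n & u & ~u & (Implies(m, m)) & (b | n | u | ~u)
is never true.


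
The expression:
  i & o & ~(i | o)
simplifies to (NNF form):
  False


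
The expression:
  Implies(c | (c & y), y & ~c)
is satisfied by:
  {c: False}


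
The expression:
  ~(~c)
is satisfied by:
  {c: True}


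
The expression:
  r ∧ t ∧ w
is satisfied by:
  {t: True, w: True, r: True}


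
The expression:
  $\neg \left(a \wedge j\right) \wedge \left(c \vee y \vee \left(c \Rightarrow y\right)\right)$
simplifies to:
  $\neg a \vee \neg j$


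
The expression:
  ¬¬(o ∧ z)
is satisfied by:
  {z: True, o: True}


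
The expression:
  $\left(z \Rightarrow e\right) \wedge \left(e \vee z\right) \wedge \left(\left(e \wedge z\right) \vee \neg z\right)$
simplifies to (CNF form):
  $e$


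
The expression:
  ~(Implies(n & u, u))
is never true.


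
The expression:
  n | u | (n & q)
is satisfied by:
  {n: True, u: True}
  {n: True, u: False}
  {u: True, n: False}


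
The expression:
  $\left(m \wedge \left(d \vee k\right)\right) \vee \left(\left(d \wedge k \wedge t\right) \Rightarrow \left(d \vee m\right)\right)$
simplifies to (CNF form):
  $\text{True}$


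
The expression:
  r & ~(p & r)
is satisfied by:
  {r: True, p: False}


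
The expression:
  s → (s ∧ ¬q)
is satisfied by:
  {s: False, q: False}
  {q: True, s: False}
  {s: True, q: False}


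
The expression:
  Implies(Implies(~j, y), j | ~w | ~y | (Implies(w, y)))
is always true.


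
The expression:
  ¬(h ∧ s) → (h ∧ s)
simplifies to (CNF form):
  h ∧ s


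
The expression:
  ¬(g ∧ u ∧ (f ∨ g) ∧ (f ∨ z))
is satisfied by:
  {z: False, g: False, u: False, f: False}
  {f: True, z: False, g: False, u: False}
  {z: True, f: False, g: False, u: False}
  {f: True, z: True, g: False, u: False}
  {u: True, f: False, z: False, g: False}
  {f: True, u: True, z: False, g: False}
  {u: True, z: True, f: False, g: False}
  {f: True, u: True, z: True, g: False}
  {g: True, u: False, z: False, f: False}
  {g: True, f: True, u: False, z: False}
  {g: True, z: True, u: False, f: False}
  {f: True, g: True, z: True, u: False}
  {g: True, u: True, f: False, z: False}


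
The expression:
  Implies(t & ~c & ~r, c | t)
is always true.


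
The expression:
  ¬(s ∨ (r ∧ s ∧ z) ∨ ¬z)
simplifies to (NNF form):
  z ∧ ¬s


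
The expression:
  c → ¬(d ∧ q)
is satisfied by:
  {c: False, q: False, d: False}
  {d: True, c: False, q: False}
  {q: True, c: False, d: False}
  {d: True, q: True, c: False}
  {c: True, d: False, q: False}
  {d: True, c: True, q: False}
  {q: True, c: True, d: False}


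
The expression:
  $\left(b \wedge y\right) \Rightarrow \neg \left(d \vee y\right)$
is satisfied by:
  {y: False, b: False}
  {b: True, y: False}
  {y: True, b: False}


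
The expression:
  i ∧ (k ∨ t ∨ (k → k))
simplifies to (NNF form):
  i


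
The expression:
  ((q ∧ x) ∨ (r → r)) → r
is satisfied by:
  {r: True}


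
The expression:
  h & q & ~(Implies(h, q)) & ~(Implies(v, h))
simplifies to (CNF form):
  False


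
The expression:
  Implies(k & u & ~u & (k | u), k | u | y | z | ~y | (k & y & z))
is always true.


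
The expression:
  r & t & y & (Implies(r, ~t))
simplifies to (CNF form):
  False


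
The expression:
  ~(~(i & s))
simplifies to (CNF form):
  i & s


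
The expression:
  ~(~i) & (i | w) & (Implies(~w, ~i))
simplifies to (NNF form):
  i & w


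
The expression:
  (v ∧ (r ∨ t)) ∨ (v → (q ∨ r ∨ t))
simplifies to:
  q ∨ r ∨ t ∨ ¬v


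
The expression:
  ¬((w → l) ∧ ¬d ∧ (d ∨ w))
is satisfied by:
  {d: True, l: False, w: False}
  {l: False, w: False, d: False}
  {w: True, d: True, l: False}
  {w: True, l: False, d: False}
  {d: True, l: True, w: False}
  {l: True, d: False, w: False}
  {w: True, l: True, d: True}


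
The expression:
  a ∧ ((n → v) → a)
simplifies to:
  a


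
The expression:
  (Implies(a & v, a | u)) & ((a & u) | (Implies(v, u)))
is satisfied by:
  {u: True, v: False}
  {v: False, u: False}
  {v: True, u: True}


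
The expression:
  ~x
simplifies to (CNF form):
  ~x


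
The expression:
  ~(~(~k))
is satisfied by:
  {k: False}


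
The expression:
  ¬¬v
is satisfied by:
  {v: True}


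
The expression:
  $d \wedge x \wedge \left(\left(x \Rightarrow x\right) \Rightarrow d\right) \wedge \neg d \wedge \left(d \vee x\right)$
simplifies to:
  $\text{False}$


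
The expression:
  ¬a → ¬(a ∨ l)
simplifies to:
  a ∨ ¬l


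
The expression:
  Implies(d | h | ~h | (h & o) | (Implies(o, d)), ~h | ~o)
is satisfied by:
  {h: False, o: False}
  {o: True, h: False}
  {h: True, o: False}


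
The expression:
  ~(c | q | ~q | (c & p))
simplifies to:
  False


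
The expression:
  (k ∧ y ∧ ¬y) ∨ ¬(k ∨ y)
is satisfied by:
  {y: False, k: False}


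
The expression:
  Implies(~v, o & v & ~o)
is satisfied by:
  {v: True}


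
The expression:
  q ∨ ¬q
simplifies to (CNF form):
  True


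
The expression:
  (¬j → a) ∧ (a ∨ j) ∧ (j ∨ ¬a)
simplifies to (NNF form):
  j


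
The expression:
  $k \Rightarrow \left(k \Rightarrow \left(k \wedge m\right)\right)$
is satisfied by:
  {m: True, k: False}
  {k: False, m: False}
  {k: True, m: True}


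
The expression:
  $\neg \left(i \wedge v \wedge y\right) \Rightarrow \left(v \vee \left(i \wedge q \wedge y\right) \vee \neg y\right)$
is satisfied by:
  {i: True, v: True, q: True, y: False}
  {i: True, v: True, q: False, y: False}
  {v: True, q: True, i: False, y: False}
  {v: True, i: False, q: False, y: False}
  {i: True, q: True, v: False, y: False}
  {i: True, q: False, v: False, y: False}
  {q: True, i: False, v: False, y: False}
  {i: False, q: False, v: False, y: False}
  {i: True, y: True, v: True, q: True}
  {i: True, y: True, v: True, q: False}
  {y: True, v: True, q: True, i: False}
  {y: True, v: True, q: False, i: False}
  {y: True, i: True, q: True, v: False}


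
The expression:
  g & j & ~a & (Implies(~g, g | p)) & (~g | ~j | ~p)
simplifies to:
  g & j & ~a & ~p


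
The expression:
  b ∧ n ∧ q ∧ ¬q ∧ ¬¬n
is never true.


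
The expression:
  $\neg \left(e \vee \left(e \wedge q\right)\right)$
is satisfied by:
  {e: False}


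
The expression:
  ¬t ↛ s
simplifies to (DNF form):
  s ∨ ¬t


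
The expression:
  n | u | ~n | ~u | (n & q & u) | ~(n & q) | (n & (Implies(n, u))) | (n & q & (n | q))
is always true.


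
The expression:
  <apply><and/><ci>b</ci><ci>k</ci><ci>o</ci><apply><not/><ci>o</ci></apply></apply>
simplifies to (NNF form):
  <false/>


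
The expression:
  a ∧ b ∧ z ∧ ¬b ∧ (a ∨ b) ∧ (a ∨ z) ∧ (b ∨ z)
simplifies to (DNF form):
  False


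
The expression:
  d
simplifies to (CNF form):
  d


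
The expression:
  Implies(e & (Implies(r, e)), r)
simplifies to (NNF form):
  r | ~e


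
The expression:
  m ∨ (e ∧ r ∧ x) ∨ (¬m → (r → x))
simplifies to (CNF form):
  m ∨ x ∨ ¬r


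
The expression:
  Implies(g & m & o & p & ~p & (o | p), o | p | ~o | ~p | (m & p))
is always true.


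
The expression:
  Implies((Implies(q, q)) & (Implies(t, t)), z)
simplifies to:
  z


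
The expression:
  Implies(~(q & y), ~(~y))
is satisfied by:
  {y: True}


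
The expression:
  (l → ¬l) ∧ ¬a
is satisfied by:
  {l: False, a: False}


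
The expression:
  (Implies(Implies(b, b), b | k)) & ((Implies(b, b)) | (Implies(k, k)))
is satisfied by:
  {b: True, k: True}
  {b: True, k: False}
  {k: True, b: False}


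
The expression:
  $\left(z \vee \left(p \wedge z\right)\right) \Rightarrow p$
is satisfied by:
  {p: True, z: False}
  {z: False, p: False}
  {z: True, p: True}


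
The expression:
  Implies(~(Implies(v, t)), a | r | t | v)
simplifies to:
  True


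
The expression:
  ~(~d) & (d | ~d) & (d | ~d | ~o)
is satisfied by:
  {d: True}


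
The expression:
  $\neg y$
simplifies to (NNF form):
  $\neg y$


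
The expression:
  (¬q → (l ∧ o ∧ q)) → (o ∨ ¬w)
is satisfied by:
  {o: True, w: False, q: False}
  {w: False, q: False, o: False}
  {o: True, q: True, w: False}
  {q: True, w: False, o: False}
  {o: True, w: True, q: False}
  {w: True, o: False, q: False}
  {o: True, q: True, w: True}


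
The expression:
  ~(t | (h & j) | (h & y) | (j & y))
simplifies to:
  ~t & (~h | ~j) & (~h | ~y) & (~j | ~y)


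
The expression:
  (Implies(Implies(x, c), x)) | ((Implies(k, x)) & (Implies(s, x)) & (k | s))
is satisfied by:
  {x: True}


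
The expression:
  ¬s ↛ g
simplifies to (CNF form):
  g ∨ ¬s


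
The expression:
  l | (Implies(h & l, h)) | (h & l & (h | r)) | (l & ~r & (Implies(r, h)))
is always true.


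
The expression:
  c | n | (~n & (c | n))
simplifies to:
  c | n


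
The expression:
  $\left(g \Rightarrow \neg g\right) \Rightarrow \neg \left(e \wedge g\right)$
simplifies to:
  $\text{True}$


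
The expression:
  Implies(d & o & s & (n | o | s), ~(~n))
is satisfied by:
  {n: True, s: False, o: False, d: False}
  {n: False, s: False, o: False, d: False}
  {n: True, d: True, s: False, o: False}
  {d: True, n: False, s: False, o: False}
  {n: True, o: True, d: False, s: False}
  {o: True, d: False, s: False, n: False}
  {n: True, d: True, o: True, s: False}
  {d: True, o: True, n: False, s: False}
  {n: True, s: True, d: False, o: False}
  {s: True, d: False, o: False, n: False}
  {n: True, d: True, s: True, o: False}
  {d: True, s: True, n: False, o: False}
  {n: True, o: True, s: True, d: False}
  {o: True, s: True, d: False, n: False}
  {n: True, d: True, o: True, s: True}


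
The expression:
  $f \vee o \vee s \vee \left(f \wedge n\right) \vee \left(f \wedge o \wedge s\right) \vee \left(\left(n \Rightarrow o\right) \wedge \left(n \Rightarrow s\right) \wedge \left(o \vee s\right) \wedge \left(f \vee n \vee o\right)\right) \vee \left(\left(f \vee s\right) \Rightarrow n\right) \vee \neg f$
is always true.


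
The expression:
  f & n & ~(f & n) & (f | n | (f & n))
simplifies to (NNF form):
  False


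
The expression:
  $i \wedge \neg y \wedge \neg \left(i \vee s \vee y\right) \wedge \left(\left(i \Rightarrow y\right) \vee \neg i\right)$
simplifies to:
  $\text{False}$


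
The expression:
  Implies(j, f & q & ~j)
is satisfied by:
  {j: False}


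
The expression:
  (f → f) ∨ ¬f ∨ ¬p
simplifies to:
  True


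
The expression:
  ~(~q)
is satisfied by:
  {q: True}


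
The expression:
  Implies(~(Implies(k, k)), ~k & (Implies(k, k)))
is always true.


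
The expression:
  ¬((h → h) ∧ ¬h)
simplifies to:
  h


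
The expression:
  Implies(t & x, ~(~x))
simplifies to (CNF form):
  True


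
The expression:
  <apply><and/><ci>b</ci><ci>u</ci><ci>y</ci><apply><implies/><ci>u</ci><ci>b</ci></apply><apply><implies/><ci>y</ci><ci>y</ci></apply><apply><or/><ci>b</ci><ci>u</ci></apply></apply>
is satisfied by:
  {u: True, b: True, y: True}


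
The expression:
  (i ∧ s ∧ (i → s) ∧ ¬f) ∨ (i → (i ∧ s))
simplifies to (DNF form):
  s ∨ ¬i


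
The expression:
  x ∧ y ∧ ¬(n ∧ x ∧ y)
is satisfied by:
  {x: True, y: True, n: False}


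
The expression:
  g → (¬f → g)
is always true.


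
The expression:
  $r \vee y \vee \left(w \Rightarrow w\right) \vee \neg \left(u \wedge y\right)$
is always true.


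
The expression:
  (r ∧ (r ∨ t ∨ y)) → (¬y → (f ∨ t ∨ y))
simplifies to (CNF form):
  f ∨ t ∨ y ∨ ¬r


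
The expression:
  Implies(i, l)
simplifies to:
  l | ~i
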